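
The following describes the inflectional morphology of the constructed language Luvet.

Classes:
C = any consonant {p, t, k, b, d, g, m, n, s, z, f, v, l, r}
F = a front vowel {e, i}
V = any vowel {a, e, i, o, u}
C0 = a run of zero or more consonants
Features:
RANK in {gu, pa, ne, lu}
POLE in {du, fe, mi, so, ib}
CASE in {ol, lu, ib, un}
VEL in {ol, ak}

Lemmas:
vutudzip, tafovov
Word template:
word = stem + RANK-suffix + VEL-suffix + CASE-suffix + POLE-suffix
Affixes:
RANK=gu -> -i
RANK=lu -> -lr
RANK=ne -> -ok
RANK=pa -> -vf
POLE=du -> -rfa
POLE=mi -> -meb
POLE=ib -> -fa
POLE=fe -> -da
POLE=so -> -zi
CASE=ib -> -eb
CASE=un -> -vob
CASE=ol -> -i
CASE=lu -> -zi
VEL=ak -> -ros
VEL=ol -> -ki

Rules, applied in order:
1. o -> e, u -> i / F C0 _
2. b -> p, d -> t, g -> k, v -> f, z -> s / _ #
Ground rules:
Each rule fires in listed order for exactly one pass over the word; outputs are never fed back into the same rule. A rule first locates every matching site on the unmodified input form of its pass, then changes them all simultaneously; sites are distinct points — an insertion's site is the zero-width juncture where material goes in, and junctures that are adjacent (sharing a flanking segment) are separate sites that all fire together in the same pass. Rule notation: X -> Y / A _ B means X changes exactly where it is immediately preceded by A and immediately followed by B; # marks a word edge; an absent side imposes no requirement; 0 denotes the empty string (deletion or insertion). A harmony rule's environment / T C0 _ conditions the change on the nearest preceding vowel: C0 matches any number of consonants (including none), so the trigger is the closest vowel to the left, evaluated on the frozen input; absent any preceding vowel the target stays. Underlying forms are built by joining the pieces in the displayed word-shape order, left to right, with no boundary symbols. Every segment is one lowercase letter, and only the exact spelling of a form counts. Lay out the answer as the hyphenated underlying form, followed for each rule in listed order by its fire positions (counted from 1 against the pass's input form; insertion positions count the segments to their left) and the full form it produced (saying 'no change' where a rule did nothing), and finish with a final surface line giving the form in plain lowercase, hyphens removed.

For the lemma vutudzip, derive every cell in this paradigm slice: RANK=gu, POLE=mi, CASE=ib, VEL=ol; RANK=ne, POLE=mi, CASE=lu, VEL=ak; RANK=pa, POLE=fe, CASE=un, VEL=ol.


cell RANK=gu, POLE=mi, CASE=ib, VEL=ol:
underlying: vutudzip-i-ki-eb-meb
1. o -> e, u -> i / F C0 _: no change
2. b -> p, d -> t, g -> k, v -> f, z -> s / _ #: fires at position(s) 16: vutudzipikiebmep
surface: vutudzipikiebmep

cell RANK=ne, POLE=mi, CASE=lu, VEL=ak:
underlying: vutudzip-ok-ros-zi-meb
1. o -> e, u -> i / F C0 _: fires at position(s) 9: vutudzipekroszimeb
2. b -> p, d -> t, g -> k, v -> f, z -> s / _ #: fires at position(s) 18: vutudzipekroszimep
surface: vutudzipekroszimep

cell RANK=pa, POLE=fe, CASE=un, VEL=ol:
underlying: vutudzip-vf-ki-vob-da
1. o -> e, u -> i / F C0 _: fires at position(s) 14: vutudzipvfkivebda
2. b -> p, d -> t, g -> k, v -> f, z -> s / _ #: no change
surface: vutudzipvfkivebda


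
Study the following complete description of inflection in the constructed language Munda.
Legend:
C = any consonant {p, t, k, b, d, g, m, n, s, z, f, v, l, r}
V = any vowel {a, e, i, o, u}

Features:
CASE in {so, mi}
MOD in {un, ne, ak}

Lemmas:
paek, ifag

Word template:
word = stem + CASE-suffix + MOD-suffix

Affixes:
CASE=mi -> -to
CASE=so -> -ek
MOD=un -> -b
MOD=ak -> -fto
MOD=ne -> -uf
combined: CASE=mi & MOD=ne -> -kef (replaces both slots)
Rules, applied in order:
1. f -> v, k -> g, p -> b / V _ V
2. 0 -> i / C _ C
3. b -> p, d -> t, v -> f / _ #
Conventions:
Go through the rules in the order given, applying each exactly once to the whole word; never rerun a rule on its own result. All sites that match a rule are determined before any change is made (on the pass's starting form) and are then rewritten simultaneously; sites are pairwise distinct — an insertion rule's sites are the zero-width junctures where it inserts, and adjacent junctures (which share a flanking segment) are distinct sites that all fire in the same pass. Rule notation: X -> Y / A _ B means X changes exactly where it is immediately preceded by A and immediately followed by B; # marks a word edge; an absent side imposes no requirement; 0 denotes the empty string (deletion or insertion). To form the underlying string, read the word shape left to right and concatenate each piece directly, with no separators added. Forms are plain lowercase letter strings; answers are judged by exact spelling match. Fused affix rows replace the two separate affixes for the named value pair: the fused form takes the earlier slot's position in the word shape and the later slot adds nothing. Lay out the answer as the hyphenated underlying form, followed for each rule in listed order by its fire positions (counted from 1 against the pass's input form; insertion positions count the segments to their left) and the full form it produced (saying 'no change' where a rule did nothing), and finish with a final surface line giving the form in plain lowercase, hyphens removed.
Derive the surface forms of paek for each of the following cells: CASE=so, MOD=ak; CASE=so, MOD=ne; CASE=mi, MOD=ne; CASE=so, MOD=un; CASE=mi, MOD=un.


cell CASE=so, MOD=ak:
underlying: paek-ek-fto
1. f -> v, k -> g, p -> b / V _ V: fires at position(s) 4: paegekfto
2. 0 -> i / C _ C: inserts after position(s) 6, 7: paegekifito
3. b -> p, d -> t, v -> f / _ #: no change
surface: paegekifito

cell CASE=so, MOD=ne:
underlying: paek-ek-uf
1. f -> v, k -> g, p -> b / V _ V: fires at position(s) 4, 6: paegeguf
2. 0 -> i / C _ C: no change
3. b -> p, d -> t, v -> f / _ #: no change
surface: paegeguf

cell CASE=mi, MOD=ne:
underlying: paek-kef
1. f -> v, k -> g, p -> b / V _ V: no change
2. 0 -> i / C _ C: inserts after position(s) 4: paekikef
3. b -> p, d -> t, v -> f / _ #: no change
surface: paekikef

cell CASE=so, MOD=un:
underlying: paek-ek-b
1. f -> v, k -> g, p -> b / V _ V: fires at position(s) 4: paegekb
2. 0 -> i / C _ C: inserts after position(s) 6: paegekib
3. b -> p, d -> t, v -> f / _ #: fires at position(s) 8: paegekip
surface: paegekip

cell CASE=mi, MOD=un:
underlying: paek-to-b
1. f -> v, k -> g, p -> b / V _ V: no change
2. 0 -> i / C _ C: inserts after position(s) 4: paekitob
3. b -> p, d -> t, v -> f / _ #: fires at position(s) 8: paekitop
surface: paekitop


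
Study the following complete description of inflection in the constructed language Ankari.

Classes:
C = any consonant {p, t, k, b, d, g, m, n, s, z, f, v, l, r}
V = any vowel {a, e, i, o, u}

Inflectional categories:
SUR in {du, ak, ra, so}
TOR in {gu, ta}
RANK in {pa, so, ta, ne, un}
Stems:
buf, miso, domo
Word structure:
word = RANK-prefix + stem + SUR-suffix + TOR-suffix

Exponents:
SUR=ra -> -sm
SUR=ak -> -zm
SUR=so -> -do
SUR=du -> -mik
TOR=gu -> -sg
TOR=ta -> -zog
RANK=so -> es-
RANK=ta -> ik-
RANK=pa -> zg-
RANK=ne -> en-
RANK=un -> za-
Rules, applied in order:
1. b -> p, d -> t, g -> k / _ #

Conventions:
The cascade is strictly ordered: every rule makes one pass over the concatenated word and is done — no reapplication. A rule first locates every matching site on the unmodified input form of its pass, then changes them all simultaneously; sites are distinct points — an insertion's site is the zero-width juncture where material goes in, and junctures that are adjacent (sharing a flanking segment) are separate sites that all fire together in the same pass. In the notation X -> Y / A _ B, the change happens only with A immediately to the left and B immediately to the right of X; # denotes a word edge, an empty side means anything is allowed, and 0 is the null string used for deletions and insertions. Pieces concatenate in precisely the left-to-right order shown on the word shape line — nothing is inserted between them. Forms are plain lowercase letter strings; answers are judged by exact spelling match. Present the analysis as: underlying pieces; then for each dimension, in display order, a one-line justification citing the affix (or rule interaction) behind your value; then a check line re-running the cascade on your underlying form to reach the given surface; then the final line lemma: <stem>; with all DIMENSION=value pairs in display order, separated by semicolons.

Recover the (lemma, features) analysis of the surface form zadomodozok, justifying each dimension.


underlying: za-domo-do-zog
SUR=so - signalled by the affix -do
TOR=ta - signalled by the affix -zog
RANK=un - signalled by the affix za-
check: zadomodozog -> zadomodozok
lemma: domo; SUR=so; TOR=ta; RANK=un


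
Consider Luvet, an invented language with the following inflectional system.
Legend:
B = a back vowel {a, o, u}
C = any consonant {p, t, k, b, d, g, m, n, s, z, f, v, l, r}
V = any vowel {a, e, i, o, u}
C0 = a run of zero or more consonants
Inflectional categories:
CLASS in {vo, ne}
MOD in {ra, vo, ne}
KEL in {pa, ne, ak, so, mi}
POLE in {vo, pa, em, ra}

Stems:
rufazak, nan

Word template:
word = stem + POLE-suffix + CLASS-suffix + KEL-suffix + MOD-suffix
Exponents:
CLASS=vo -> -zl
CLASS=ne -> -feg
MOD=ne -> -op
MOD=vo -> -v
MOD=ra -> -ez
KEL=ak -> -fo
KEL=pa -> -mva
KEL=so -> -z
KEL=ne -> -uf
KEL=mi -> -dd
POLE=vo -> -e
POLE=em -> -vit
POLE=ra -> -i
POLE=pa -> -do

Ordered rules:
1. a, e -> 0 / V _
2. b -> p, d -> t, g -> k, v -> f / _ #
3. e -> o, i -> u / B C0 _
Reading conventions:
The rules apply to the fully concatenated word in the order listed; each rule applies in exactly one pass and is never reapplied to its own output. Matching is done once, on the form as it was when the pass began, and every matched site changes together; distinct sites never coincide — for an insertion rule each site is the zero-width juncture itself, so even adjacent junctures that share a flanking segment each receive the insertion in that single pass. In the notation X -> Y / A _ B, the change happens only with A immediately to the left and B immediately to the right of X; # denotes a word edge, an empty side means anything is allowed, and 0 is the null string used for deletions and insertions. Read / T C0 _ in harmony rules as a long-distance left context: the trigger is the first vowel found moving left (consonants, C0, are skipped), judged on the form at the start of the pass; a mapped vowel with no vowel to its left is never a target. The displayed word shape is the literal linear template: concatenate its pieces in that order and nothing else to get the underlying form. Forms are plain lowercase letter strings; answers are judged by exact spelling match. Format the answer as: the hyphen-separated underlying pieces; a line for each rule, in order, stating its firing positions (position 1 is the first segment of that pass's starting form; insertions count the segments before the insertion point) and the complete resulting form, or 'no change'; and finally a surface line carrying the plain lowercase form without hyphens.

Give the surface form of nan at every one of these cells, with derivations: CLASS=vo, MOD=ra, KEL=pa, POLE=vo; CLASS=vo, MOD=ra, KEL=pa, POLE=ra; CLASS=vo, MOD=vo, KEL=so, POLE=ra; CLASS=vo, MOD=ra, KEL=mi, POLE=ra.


cell CLASS=vo, MOD=ra, KEL=pa, POLE=vo:
underlying: nan-e-zl-mva-ez
1. a, e -> 0 / V _: fires at position(s) 10: nanezlmvaz
2. b -> p, d -> t, g -> k, v -> f / _ #: no change
3. e -> o, i -> u / B C0 _: fires at position(s) 4: nanozlmvaz
surface: nanozlmvaz

cell CLASS=vo, MOD=ra, KEL=pa, POLE=ra:
underlying: nan-i-zl-mva-ez
1. a, e -> 0 / V _: fires at position(s) 10: nanizlmvaz
2. b -> p, d -> t, g -> k, v -> f / _ #: no change
3. e -> o, i -> u / B C0 _: fires at position(s) 4: nanuzlmvaz
surface: nanuzlmvaz

cell CLASS=vo, MOD=vo, KEL=so, POLE=ra:
underlying: nan-i-zl-z-v
1. a, e -> 0 / V _: no change
2. b -> p, d -> t, g -> k, v -> f / _ #: fires at position(s) 8: nanizlzf
3. e -> o, i -> u / B C0 _: fires at position(s) 4: nanuzlzf
surface: nanuzlzf

cell CLASS=vo, MOD=ra, KEL=mi, POLE=ra:
underlying: nan-i-zl-dd-ez
1. a, e -> 0 / V _: no change
2. b -> p, d -> t, g -> k, v -> f / _ #: no change
3. e -> o, i -> u / B C0 _: fires at position(s) 4: nanuzlddez
surface: nanuzlddez


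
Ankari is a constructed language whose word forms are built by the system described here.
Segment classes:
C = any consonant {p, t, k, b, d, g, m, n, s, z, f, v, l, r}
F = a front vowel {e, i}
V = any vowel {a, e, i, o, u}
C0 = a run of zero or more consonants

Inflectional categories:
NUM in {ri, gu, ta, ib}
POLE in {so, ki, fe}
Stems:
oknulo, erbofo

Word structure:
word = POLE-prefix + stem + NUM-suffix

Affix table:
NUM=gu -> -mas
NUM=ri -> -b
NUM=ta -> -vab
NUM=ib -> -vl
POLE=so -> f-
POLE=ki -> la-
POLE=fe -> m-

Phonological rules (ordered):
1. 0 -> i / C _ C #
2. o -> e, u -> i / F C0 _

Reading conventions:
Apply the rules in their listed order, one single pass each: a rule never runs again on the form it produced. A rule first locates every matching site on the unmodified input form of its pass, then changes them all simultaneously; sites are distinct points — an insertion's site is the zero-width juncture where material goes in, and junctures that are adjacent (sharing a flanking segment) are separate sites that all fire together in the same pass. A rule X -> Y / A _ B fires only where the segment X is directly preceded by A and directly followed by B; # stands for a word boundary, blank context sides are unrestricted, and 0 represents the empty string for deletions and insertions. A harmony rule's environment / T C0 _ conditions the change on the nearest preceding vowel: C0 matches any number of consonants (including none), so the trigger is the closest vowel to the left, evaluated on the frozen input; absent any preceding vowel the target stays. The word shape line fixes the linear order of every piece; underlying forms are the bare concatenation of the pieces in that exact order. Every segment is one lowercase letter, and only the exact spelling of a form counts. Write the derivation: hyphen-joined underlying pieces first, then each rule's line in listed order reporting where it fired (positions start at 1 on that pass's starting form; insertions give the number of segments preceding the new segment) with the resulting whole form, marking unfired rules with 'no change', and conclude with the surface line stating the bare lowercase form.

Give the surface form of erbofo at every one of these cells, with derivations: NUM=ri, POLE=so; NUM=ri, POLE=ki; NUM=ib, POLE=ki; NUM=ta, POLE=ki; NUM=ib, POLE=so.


cell NUM=ri, POLE=so:
underlying: f-erbofo-b
1. 0 -> i / C _ C #: no change
2. o -> e, u -> i / F C0 _: fires at position(s) 5: ferbefob
surface: ferbefob

cell NUM=ri, POLE=ki:
underlying: la-erbofo-b
1. 0 -> i / C _ C #: no change
2. o -> e, u -> i / F C0 _: fires at position(s) 6: laerbefob
surface: laerbefob

cell NUM=ib, POLE=ki:
underlying: la-erbofo-vl
1. 0 -> i / C _ C #: inserts after position(s) 9: laerbofovil
2. o -> e, u -> i / F C0 _: fires at position(s) 6: laerbefovil
surface: laerbefovil

cell NUM=ta, POLE=ki:
underlying: la-erbofo-vab
1. 0 -> i / C _ C #: no change
2. o -> e, u -> i / F C0 _: fires at position(s) 6: laerbefovab
surface: laerbefovab

cell NUM=ib, POLE=so:
underlying: f-erbofo-vl
1. 0 -> i / C _ C #: inserts after position(s) 8: ferbofovil
2. o -> e, u -> i / F C0 _: fires at position(s) 5: ferbefovil
surface: ferbefovil


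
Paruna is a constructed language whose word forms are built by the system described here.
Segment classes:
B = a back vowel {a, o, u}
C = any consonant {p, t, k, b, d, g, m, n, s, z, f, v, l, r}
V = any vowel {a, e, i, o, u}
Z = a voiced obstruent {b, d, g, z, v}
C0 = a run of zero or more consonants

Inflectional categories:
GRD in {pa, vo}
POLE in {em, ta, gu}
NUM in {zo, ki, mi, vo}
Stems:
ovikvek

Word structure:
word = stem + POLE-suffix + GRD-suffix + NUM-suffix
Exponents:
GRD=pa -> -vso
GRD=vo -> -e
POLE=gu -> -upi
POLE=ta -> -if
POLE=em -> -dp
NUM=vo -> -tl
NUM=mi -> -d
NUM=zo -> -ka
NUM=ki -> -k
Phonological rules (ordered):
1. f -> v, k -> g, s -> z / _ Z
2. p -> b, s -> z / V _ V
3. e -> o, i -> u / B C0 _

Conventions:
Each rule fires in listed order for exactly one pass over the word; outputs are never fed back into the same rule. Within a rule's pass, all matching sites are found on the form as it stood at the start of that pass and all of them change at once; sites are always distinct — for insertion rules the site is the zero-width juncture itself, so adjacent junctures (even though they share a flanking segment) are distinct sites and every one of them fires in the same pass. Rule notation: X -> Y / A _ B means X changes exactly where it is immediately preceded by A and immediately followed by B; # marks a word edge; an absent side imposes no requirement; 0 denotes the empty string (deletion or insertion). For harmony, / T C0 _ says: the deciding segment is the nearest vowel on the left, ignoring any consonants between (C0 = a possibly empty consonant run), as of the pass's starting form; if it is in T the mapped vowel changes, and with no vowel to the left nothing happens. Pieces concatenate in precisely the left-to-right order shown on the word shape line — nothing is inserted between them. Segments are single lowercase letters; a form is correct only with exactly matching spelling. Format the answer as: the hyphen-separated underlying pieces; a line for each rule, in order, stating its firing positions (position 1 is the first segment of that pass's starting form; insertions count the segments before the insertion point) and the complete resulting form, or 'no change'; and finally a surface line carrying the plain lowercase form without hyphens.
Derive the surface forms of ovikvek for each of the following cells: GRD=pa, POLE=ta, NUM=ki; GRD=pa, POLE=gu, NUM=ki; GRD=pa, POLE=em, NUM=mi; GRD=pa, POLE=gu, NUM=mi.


cell GRD=pa, POLE=ta, NUM=ki:
underlying: ovikvek-if-vso-k
1. f -> v, k -> g, s -> z / _ Z: fires at position(s) 4, 9: ovigvekivvsok
2. p -> b, s -> z / V _ V: no change
3. e -> o, i -> u / B C0 _: fires at position(s) 3: ovugvekivvsok
surface: ovugvekivvsok

cell GRD=pa, POLE=gu, NUM=ki:
underlying: ovikvek-upi-vso-k
1. f -> v, k -> g, s -> z / _ Z: fires at position(s) 4: ovigvekupivsok
2. p -> b, s -> z / V _ V: fires at position(s) 9: ovigvekubivsok
3. e -> o, i -> u / B C0 _: fires at position(s) 3, 10: ovugvekubuvsok
surface: ovugvekubuvsok

cell GRD=pa, POLE=em, NUM=mi:
underlying: ovikvek-dp-vso-d
1. f -> v, k -> g, s -> z / _ Z: fires at position(s) 4, 7: ovigvegdpvsod
2. p -> b, s -> z / V _ V: no change
3. e -> o, i -> u / B C0 _: fires at position(s) 3: ovugvegdpvsod
surface: ovugvegdpvsod

cell GRD=pa, POLE=gu, NUM=mi:
underlying: ovikvek-upi-vso-d
1. f -> v, k -> g, s -> z / _ Z: fires at position(s) 4: ovigvekupivsod
2. p -> b, s -> z / V _ V: fires at position(s) 9: ovigvekubivsod
3. e -> o, i -> u / B C0 _: fires at position(s) 3, 10: ovugvekubuvsod
surface: ovugvekubuvsod


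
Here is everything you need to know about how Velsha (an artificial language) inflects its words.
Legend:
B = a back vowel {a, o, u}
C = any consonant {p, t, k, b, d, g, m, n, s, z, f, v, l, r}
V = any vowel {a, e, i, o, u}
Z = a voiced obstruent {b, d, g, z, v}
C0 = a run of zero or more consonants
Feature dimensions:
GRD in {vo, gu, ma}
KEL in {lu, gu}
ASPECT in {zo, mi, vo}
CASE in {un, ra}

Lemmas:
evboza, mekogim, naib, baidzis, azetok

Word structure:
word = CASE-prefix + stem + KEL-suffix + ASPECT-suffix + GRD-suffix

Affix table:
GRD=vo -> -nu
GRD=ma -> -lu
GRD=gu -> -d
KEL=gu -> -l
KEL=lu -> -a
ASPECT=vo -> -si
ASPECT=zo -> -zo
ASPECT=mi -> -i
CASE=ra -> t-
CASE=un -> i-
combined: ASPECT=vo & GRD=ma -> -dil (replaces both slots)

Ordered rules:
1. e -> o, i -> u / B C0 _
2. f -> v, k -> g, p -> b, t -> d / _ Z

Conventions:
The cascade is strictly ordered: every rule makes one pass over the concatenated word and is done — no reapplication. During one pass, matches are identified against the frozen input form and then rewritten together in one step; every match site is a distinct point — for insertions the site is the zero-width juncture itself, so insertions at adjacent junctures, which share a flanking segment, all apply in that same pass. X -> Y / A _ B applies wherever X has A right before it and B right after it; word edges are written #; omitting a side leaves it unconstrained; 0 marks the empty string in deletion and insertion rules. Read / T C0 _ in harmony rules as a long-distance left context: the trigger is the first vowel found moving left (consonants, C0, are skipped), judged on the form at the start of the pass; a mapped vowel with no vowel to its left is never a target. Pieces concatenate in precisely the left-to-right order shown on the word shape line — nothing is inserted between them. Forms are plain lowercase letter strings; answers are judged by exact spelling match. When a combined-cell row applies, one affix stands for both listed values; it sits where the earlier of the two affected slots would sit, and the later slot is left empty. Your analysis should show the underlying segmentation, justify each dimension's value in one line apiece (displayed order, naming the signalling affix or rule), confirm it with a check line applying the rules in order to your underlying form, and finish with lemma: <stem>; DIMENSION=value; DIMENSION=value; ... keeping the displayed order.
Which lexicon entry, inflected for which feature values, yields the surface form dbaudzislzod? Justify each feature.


underlying: t-baidzis-l-zo-d
GRD=gu - signalled by the affix -d
KEL=gu - signalled by the affix -l
ASPECT=zo - signalled by the affix -zo
CASE=ra - signalled by the affix t-
check: tbaidzislzod -> tbaudzislzod -> dbaudzislzod
lemma: baidzis; GRD=gu; KEL=gu; ASPECT=zo; CASE=ra


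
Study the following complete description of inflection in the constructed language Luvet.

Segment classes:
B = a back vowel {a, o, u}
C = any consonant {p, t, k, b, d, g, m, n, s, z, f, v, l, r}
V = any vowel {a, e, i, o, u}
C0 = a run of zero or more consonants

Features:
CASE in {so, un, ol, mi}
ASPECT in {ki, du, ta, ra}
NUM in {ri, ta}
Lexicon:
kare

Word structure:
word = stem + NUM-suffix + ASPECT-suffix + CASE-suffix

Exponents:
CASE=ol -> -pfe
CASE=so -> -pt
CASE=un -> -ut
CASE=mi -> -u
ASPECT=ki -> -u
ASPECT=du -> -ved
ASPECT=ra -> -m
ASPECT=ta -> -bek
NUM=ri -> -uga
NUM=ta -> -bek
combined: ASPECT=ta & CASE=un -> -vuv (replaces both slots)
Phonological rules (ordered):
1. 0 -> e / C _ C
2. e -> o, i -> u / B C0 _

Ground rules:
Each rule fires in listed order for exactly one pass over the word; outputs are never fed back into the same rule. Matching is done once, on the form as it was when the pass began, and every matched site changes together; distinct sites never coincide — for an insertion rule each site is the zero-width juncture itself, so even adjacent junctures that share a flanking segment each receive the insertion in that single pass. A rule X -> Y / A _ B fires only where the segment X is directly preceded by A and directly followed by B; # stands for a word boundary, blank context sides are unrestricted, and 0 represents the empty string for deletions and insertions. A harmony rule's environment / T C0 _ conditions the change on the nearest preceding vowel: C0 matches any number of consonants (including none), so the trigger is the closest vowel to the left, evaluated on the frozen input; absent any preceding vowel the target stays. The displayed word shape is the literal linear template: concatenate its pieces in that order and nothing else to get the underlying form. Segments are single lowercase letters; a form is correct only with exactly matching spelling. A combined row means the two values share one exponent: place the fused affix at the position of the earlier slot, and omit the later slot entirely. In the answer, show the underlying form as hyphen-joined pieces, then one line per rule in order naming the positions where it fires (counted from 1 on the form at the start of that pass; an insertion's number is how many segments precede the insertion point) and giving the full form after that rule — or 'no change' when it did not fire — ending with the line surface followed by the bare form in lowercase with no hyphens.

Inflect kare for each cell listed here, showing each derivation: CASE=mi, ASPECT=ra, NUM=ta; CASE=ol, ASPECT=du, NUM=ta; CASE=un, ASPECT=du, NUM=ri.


cell CASE=mi, ASPECT=ra, NUM=ta:
underlying: kare-bek-m-u
1. 0 -> e / C _ C: inserts after position(s) 7: karebekemu
2. e -> o, i -> u / B C0 _: fires at position(s) 4: karobekemu
surface: karobekemu

cell CASE=ol, ASPECT=du, NUM=ta:
underlying: kare-bek-ved-pfe
1. 0 -> e / C _ C: inserts after position(s) 7, 10, 11: karebekevedepefe
2. e -> o, i -> u / B C0 _: fires at position(s) 4: karobekevedepefe
surface: karobekevedepefe

cell CASE=un, ASPECT=du, NUM=ri:
underlying: kare-uga-ved-ut
1. 0 -> e / C _ C: no change
2. e -> o, i -> u / B C0 _: fires at position(s) 4, 9: karougavodut
surface: karougavodut


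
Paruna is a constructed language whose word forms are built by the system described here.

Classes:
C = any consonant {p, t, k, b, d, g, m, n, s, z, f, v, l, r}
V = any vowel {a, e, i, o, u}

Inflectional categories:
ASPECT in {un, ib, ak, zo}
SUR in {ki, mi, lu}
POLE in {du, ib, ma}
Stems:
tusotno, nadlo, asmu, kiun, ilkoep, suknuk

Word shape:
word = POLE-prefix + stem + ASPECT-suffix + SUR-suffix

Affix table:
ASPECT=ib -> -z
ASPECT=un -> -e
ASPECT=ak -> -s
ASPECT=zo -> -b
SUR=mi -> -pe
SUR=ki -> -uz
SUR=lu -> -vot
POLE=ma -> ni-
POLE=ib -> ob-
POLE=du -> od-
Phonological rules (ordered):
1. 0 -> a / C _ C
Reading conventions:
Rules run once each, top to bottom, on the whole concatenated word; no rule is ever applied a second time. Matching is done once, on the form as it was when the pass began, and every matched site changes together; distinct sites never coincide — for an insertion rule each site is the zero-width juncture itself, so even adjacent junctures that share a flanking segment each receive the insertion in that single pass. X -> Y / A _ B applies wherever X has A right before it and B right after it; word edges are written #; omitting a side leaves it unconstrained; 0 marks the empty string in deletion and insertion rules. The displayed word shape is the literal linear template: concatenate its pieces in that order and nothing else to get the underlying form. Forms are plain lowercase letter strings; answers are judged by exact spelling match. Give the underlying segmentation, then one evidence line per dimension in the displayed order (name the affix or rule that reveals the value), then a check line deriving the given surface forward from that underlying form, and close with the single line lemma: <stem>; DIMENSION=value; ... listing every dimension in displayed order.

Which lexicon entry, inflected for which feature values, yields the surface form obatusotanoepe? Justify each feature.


underlying: ob-tusotno-e-pe
ASPECT=un - signalled by the affix -e
SUR=mi - signalled by the affix -pe
POLE=ib - signalled by the affix ob-
check: obtusotnoepe -> obatusotanoepe
lemma: tusotno; ASPECT=un; SUR=mi; POLE=ib


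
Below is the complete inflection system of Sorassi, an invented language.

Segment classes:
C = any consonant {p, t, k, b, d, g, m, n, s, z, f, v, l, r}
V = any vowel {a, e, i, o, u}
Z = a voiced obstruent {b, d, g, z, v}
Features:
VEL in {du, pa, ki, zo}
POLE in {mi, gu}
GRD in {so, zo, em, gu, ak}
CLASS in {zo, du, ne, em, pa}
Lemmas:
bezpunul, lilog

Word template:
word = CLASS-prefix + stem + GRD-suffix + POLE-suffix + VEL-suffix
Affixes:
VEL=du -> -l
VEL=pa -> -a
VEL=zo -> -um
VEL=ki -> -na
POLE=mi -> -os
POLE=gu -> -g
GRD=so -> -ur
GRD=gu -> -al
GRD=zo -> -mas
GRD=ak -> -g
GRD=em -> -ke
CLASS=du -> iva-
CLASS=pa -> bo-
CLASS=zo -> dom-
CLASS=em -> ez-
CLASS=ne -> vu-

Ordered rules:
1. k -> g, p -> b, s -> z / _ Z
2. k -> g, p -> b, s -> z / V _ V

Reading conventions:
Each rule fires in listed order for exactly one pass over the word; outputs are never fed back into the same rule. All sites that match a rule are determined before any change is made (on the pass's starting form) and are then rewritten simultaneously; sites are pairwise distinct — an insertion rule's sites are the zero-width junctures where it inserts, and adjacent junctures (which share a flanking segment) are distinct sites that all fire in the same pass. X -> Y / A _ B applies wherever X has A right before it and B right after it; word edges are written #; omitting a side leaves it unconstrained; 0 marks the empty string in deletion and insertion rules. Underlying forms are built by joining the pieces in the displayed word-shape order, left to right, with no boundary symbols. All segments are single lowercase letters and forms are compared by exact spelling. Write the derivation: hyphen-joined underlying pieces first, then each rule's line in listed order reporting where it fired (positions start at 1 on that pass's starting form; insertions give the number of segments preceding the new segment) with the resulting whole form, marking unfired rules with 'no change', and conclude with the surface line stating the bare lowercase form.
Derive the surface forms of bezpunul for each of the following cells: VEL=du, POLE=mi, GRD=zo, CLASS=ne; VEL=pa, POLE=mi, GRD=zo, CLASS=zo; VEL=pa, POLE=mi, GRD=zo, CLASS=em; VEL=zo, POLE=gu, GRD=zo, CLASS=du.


cell VEL=du, POLE=mi, GRD=zo, CLASS=ne:
underlying: vu-bezpunul-mas-os-l
1. k -> g, p -> b, s -> z / _ Z: no change
2. k -> g, p -> b, s -> z / V _ V: fires at position(s) 13: vubezpunulmazosl
surface: vubezpunulmazosl

cell VEL=pa, POLE=mi, GRD=zo, CLASS=zo:
underlying: dom-bezpunul-mas-os-a
1. k -> g, p -> b, s -> z / _ Z: no change
2. k -> g, p -> b, s -> z / V _ V: fires at position(s) 14, 16: dombezpunulmazoza
surface: dombezpunulmazoza

cell VEL=pa, POLE=mi, GRD=zo, CLASS=em:
underlying: ez-bezpunul-mas-os-a
1. k -> g, p -> b, s -> z / _ Z: no change
2. k -> g, p -> b, s -> z / V _ V: fires at position(s) 13, 15: ezbezpunulmazoza
surface: ezbezpunulmazoza

cell VEL=zo, POLE=gu, GRD=zo, CLASS=du:
underlying: iva-bezpunul-mas-g-um
1. k -> g, p -> b, s -> z / _ Z: fires at position(s) 14: ivabezpunulmazgum
2. k -> g, p -> b, s -> z / V _ V: no change
surface: ivabezpunulmazgum


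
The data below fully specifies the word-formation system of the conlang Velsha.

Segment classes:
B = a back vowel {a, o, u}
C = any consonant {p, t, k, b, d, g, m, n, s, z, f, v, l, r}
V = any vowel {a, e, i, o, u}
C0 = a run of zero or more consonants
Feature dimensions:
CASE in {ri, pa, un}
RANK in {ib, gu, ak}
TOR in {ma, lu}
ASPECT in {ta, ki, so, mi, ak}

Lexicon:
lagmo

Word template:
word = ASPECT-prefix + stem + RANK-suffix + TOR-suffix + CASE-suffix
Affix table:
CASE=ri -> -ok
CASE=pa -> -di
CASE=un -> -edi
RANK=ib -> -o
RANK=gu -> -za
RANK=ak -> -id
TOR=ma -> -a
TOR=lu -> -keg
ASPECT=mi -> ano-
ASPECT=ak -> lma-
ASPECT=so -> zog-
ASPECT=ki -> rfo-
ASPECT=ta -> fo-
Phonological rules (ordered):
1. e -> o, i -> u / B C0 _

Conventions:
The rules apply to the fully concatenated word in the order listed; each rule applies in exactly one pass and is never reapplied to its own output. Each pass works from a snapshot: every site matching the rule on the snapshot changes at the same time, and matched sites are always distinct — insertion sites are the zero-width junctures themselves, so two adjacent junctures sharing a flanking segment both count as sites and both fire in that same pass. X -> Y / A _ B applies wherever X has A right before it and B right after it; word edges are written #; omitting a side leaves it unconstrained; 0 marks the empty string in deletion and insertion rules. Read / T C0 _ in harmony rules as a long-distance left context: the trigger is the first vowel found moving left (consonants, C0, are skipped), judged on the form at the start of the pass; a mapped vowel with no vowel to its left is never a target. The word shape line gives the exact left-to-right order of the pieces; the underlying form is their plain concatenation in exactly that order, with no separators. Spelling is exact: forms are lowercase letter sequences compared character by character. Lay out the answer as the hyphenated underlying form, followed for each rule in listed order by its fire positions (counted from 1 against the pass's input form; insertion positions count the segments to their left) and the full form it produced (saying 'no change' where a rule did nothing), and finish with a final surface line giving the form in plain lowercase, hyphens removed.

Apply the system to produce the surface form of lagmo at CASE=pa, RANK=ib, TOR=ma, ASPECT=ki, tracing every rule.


underlying: rfo-lagmo-o-a-di
1. e -> o, i -> u / B C0 _: fires at position(s) 12: rfolagmooadu
surface: rfolagmooadu


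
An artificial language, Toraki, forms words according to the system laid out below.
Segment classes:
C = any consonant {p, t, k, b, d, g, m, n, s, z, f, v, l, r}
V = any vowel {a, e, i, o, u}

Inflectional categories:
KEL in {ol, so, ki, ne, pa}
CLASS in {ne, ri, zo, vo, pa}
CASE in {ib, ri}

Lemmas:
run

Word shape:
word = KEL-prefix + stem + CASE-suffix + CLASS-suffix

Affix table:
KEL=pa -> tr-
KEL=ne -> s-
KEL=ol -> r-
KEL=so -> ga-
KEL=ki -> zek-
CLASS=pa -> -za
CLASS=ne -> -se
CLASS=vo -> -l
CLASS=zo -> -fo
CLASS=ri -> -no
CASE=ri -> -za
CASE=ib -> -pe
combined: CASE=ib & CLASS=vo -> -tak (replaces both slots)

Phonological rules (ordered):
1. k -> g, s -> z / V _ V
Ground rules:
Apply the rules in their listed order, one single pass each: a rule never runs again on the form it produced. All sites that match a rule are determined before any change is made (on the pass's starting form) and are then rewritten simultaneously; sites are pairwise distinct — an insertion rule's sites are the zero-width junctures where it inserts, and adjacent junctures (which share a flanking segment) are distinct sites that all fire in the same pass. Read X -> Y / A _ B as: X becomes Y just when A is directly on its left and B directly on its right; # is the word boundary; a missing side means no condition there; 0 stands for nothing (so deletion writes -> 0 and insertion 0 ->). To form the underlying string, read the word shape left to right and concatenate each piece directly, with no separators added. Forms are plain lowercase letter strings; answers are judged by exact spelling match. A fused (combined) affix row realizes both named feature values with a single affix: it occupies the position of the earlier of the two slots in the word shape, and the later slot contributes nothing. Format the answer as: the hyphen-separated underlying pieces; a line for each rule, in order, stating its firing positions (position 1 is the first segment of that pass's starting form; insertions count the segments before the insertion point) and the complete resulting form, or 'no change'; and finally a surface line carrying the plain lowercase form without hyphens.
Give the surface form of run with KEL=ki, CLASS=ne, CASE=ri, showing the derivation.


underlying: zek-run-za-se
1. k -> g, s -> z / V _ V: fires at position(s) 9: zekrunzaze
surface: zekrunzaze


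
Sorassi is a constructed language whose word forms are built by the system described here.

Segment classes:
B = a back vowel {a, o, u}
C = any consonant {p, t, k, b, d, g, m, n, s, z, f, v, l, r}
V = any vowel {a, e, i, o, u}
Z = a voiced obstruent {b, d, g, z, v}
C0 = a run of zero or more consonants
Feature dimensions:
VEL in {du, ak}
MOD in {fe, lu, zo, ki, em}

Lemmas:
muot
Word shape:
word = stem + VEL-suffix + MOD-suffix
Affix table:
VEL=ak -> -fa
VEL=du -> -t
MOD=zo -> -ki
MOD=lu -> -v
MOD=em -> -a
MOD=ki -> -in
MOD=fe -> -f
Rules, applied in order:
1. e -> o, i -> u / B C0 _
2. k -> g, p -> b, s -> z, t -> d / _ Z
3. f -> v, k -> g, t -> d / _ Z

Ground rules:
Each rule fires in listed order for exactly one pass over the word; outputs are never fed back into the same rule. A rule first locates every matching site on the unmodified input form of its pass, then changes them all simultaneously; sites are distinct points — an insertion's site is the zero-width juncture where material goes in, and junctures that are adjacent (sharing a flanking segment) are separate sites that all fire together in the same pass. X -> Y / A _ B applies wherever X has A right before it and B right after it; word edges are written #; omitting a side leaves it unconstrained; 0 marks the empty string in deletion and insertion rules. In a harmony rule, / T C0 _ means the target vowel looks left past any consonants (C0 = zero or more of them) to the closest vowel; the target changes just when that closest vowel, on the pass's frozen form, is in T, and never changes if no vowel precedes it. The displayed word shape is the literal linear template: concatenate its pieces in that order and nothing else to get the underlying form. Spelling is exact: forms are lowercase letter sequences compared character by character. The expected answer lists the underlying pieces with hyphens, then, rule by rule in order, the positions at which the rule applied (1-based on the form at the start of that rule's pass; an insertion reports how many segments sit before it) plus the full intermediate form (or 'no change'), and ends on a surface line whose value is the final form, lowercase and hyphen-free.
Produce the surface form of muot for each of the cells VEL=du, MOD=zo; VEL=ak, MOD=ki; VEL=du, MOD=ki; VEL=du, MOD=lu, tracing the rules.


cell VEL=du, MOD=zo:
underlying: muot-t-ki
1. e -> o, i -> u / B C0 _: fires at position(s) 7: muottku
2. k -> g, p -> b, s -> z, t -> d / _ Z: no change
3. f -> v, k -> g, t -> d / _ Z: no change
surface: muottku

cell VEL=ak, MOD=ki:
underlying: muot-fa-in
1. e -> o, i -> u / B C0 _: fires at position(s) 7: muotfaun
2. k -> g, p -> b, s -> z, t -> d / _ Z: no change
3. f -> v, k -> g, t -> d / _ Z: no change
surface: muotfaun

cell VEL=du, MOD=ki:
underlying: muot-t-in
1. e -> o, i -> u / B C0 _: fires at position(s) 6: muottun
2. k -> g, p -> b, s -> z, t -> d / _ Z: no change
3. f -> v, k -> g, t -> d / _ Z: no change
surface: muottun

cell VEL=du, MOD=lu:
underlying: muot-t-v
1. e -> o, i -> u / B C0 _: no change
2. k -> g, p -> b, s -> z, t -> d / _ Z: fires at position(s) 5: muotdv
3. f -> v, k -> g, t -> d / _ Z: fires at position(s) 4: muoddv
surface: muoddv


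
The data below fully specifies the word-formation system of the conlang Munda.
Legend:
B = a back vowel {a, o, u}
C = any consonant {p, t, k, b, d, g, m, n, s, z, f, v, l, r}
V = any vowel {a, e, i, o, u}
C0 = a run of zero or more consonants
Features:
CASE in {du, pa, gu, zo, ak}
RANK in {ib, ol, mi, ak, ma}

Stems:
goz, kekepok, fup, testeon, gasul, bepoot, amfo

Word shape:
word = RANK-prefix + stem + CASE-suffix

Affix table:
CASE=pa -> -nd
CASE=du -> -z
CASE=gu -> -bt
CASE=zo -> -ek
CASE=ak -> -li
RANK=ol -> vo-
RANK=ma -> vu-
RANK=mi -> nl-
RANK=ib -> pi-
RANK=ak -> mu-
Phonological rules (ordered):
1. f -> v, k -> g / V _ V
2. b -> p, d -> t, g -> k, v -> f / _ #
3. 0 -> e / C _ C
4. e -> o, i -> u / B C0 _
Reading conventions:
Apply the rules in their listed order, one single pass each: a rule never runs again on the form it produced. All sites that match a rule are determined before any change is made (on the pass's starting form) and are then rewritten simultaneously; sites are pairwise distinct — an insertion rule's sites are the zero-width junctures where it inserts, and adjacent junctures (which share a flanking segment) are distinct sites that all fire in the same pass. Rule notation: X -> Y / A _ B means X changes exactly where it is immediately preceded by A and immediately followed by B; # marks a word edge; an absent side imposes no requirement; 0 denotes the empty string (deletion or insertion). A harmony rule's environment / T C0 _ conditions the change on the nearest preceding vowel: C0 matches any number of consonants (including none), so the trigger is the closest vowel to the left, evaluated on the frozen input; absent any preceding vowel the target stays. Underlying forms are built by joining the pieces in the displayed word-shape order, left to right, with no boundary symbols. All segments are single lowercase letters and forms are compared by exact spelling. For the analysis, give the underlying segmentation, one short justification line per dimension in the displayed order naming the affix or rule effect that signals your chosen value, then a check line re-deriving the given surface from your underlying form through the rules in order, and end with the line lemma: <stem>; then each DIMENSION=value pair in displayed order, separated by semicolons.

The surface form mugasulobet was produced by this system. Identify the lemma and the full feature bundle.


underlying: mu-gasul-bt
CASE=gu - signalled by the affix -bt
RANK=ak - signalled by the affix mu-
check: mugasulbt -> mugasulbt -> mugasulbt -> mugasulebet -> mugasulobet
lemma: gasul; CASE=gu; RANK=ak
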